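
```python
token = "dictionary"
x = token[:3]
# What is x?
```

token has length 10. The slice token[:3] selects indices [0, 1, 2] (0->'d', 1->'i', 2->'c'), giving 'dic'.

'dic'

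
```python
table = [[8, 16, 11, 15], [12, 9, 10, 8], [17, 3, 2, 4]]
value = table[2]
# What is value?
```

table has 3 rows. Row 2 is [17, 3, 2, 4].

[17, 3, 2, 4]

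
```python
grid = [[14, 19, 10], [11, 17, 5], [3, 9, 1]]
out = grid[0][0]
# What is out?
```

grid[0] = [14, 19, 10]. Taking column 0 of that row yields 14.

14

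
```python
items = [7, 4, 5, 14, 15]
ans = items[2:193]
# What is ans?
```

items has length 5. The slice items[2:193] selects indices [2, 3, 4] (2->5, 3->14, 4->15), giving [5, 14, 15].

[5, 14, 15]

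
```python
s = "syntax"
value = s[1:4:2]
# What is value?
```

s has length 6. The slice s[1:4:2] selects indices [1, 3] (1->'y', 3->'t'), giving 'yt'.

'yt'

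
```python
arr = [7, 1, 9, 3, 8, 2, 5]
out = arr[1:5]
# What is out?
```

arr has length 7. The slice arr[1:5] selects indices [1, 2, 3, 4] (1->1, 2->9, 3->3, 4->8), giving [1, 9, 3, 8].

[1, 9, 3, 8]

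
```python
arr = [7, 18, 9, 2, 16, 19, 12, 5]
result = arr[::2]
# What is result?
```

arr has length 8. The slice arr[::2] selects indices [0, 2, 4, 6] (0->7, 2->9, 4->16, 6->12), giving [7, 9, 16, 12].

[7, 9, 16, 12]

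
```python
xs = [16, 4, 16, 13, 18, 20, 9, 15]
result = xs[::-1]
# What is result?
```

xs has length 8. The slice xs[::-1] selects indices [7, 6, 5, 4, 3, 2, 1, 0] (7->15, 6->9, 5->20, 4->18, 3->13, 2->16, 1->4, 0->16), giving [15, 9, 20, 18, 13, 16, 4, 16].

[15, 9, 20, 18, 13, 16, 4, 16]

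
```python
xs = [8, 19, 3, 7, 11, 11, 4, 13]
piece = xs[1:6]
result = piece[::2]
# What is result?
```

xs has length 8. The slice xs[1:6] selects indices [1, 2, 3, 4, 5] (1->19, 2->3, 3->7, 4->11, 5->11), giving [19, 3, 7, 11, 11]. So piece = [19, 3, 7, 11, 11]. piece has length 5. The slice piece[::2] selects indices [0, 2, 4] (0->19, 2->7, 4->11), giving [19, 7, 11].

[19, 7, 11]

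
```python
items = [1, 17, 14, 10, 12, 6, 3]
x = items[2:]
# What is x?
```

items has length 7. The slice items[2:] selects indices [2, 3, 4, 5, 6] (2->14, 3->10, 4->12, 5->6, 6->3), giving [14, 10, 12, 6, 3].

[14, 10, 12, 6, 3]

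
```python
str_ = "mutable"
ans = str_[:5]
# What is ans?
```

str_ has length 7. The slice str_[:5] selects indices [0, 1, 2, 3, 4] (0->'m', 1->'u', 2->'t', 3->'a', 4->'b'), giving 'mutab'.

'mutab'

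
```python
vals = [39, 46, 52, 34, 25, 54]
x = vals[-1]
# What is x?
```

vals has length 6. Negative index -1 maps to positive index 6 + (-1) = 5. vals[5] = 54.

54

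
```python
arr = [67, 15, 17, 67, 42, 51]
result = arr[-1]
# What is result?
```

arr has length 6. Negative index -1 maps to positive index 6 + (-1) = 5. arr[5] = 51.

51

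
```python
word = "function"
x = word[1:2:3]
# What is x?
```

word has length 8. The slice word[1:2:3] selects indices [1] (1->'u'), giving 'u'.

'u'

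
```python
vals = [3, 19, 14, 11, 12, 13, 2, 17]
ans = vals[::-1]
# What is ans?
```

vals has length 8. The slice vals[::-1] selects indices [7, 6, 5, 4, 3, 2, 1, 0] (7->17, 6->2, 5->13, 4->12, 3->11, 2->14, 1->19, 0->3), giving [17, 2, 13, 12, 11, 14, 19, 3].

[17, 2, 13, 12, 11, 14, 19, 3]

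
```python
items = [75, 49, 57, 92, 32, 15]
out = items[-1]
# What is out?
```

items has length 6. Negative index -1 maps to positive index 6 + (-1) = 5. items[5] = 15.

15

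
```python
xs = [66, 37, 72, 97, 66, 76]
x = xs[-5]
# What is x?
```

xs has length 6. Negative index -5 maps to positive index 6 + (-5) = 1. xs[1] = 37.

37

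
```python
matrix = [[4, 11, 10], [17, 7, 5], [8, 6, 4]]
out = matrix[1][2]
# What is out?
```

matrix[1] = [17, 7, 5]. Taking column 2 of that row yields 5.

5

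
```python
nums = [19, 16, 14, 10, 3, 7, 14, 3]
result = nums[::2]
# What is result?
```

nums has length 8. The slice nums[::2] selects indices [0, 2, 4, 6] (0->19, 2->14, 4->3, 6->14), giving [19, 14, 3, 14].

[19, 14, 3, 14]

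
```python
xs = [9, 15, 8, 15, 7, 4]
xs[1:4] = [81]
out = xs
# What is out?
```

xs starts as [9, 15, 8, 15, 7, 4] (length 6). The slice xs[1:4] covers indices [1, 2, 3] with values [15, 8, 15]. Replacing that slice with [81] (different length) produces [9, 81, 7, 4].

[9, 81, 7, 4]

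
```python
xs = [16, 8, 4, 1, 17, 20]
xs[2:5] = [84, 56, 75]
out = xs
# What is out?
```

xs starts as [16, 8, 4, 1, 17, 20] (length 6). The slice xs[2:5] covers indices [2, 3, 4] with values [4, 1, 17]. Replacing that slice with [84, 56, 75] (same length) produces [16, 8, 84, 56, 75, 20].

[16, 8, 84, 56, 75, 20]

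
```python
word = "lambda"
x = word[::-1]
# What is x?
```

word has length 6. The slice word[::-1] selects indices [5, 4, 3, 2, 1, 0] (5->'a', 4->'d', 3->'b', 2->'m', 1->'a', 0->'l'), giving 'adbmal'.

'adbmal'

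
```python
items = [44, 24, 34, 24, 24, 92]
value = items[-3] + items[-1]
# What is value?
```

items has length 6. Negative index -3 maps to positive index 6 + (-3) = 3. items[3] = 24.
items has length 6. Negative index -1 maps to positive index 6 + (-1) = 5. items[5] = 92.
Sum: 24 + 92 = 116.

116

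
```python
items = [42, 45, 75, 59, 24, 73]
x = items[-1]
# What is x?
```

items has length 6. Negative index -1 maps to positive index 6 + (-1) = 5. items[5] = 73.

73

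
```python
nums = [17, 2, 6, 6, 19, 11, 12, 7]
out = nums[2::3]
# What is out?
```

nums has length 8. The slice nums[2::3] selects indices [2, 5] (2->6, 5->11), giving [6, 11].

[6, 11]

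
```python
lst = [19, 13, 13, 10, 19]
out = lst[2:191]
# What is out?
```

lst has length 5. The slice lst[2:191] selects indices [2, 3, 4] (2->13, 3->10, 4->19), giving [13, 10, 19].

[13, 10, 19]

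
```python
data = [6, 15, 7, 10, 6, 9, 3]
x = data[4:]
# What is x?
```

data has length 7. The slice data[4:] selects indices [4, 5, 6] (4->6, 5->9, 6->3), giving [6, 9, 3].

[6, 9, 3]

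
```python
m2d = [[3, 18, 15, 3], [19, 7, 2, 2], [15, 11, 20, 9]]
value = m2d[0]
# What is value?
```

m2d has 3 rows. Row 0 is [3, 18, 15, 3].

[3, 18, 15, 3]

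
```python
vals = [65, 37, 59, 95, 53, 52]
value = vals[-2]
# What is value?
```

vals has length 6. Negative index -2 maps to positive index 6 + (-2) = 4. vals[4] = 53.

53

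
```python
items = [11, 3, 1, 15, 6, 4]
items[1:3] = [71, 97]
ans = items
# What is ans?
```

items starts as [11, 3, 1, 15, 6, 4] (length 6). The slice items[1:3] covers indices [1, 2] with values [3, 1]. Replacing that slice with [71, 97] (same length) produces [11, 71, 97, 15, 6, 4].

[11, 71, 97, 15, 6, 4]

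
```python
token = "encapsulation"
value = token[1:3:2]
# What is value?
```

token has length 13. The slice token[1:3:2] selects indices [1] (1->'n'), giving 'n'.

'n'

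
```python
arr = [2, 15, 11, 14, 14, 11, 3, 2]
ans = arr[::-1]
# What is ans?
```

arr has length 8. The slice arr[::-1] selects indices [7, 6, 5, 4, 3, 2, 1, 0] (7->2, 6->3, 5->11, 4->14, 3->14, 2->11, 1->15, 0->2), giving [2, 3, 11, 14, 14, 11, 15, 2].

[2, 3, 11, 14, 14, 11, 15, 2]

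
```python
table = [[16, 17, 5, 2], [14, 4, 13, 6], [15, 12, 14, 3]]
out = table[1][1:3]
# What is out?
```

table[1] = [14, 4, 13, 6]. table[1] has length 4. The slice table[1][1:3] selects indices [1, 2] (1->4, 2->13), giving [4, 13].

[4, 13]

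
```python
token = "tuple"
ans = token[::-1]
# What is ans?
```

token has length 5. The slice token[::-1] selects indices [4, 3, 2, 1, 0] (4->'e', 3->'l', 2->'p', 1->'u', 0->'t'), giving 'elput'.

'elput'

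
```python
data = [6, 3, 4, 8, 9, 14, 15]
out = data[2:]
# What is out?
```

data has length 7. The slice data[2:] selects indices [2, 3, 4, 5, 6] (2->4, 3->8, 4->9, 5->14, 6->15), giving [4, 8, 9, 14, 15].

[4, 8, 9, 14, 15]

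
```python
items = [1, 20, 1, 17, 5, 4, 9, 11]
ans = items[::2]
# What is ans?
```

items has length 8. The slice items[::2] selects indices [0, 2, 4, 6] (0->1, 2->1, 4->5, 6->9), giving [1, 1, 5, 9].

[1, 1, 5, 9]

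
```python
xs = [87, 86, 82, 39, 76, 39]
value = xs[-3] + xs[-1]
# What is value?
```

xs has length 6. Negative index -3 maps to positive index 6 + (-3) = 3. xs[3] = 39.
xs has length 6. Negative index -1 maps to positive index 6 + (-1) = 5. xs[5] = 39.
Sum: 39 + 39 = 78.

78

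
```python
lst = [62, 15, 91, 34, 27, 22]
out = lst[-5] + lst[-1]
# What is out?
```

lst has length 6. Negative index -5 maps to positive index 6 + (-5) = 1. lst[1] = 15.
lst has length 6. Negative index -1 maps to positive index 6 + (-1) = 5. lst[5] = 22.
Sum: 15 + 22 = 37.

37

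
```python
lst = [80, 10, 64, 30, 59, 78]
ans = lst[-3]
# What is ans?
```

lst has length 6. Negative index -3 maps to positive index 6 + (-3) = 3. lst[3] = 30.

30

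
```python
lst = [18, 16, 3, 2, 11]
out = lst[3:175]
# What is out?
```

lst has length 5. The slice lst[3:175] selects indices [3, 4] (3->2, 4->11), giving [2, 11].

[2, 11]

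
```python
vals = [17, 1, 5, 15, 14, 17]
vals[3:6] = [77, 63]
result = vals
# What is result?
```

vals starts as [17, 1, 5, 15, 14, 17] (length 6). The slice vals[3:6] covers indices [3, 4, 5] with values [15, 14, 17]. Replacing that slice with [77, 63] (different length) produces [17, 1, 5, 77, 63].

[17, 1, 5, 77, 63]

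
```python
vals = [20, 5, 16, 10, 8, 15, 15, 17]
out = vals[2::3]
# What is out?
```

vals has length 8. The slice vals[2::3] selects indices [2, 5] (2->16, 5->15), giving [16, 15].

[16, 15]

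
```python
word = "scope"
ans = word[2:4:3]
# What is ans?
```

word has length 5. The slice word[2:4:3] selects indices [2] (2->'o'), giving 'o'.

'o'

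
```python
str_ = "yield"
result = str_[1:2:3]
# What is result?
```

str_ has length 5. The slice str_[1:2:3] selects indices [1] (1->'i'), giving 'i'.

'i'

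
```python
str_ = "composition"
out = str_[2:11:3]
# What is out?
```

str_ has length 11. The slice str_[2:11:3] selects indices [2, 5, 8] (2->'m', 5->'s', 8->'i'), giving 'msi'.

'msi'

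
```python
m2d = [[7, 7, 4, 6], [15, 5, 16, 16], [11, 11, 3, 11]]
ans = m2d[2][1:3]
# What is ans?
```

m2d[2] = [11, 11, 3, 11]. m2d[2] has length 4. The slice m2d[2][1:3] selects indices [1, 2] (1->11, 2->3), giving [11, 3].

[11, 3]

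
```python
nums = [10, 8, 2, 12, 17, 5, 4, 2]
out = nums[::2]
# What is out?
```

nums has length 8. The slice nums[::2] selects indices [0, 2, 4, 6] (0->10, 2->2, 4->17, 6->4), giving [10, 2, 17, 4].

[10, 2, 17, 4]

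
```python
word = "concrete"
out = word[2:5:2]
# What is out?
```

word has length 8. The slice word[2:5:2] selects indices [2, 4] (2->'n', 4->'r'), giving 'nr'.

'nr'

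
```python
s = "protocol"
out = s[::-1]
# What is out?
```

s has length 8. The slice s[::-1] selects indices [7, 6, 5, 4, 3, 2, 1, 0] (7->'l', 6->'o', 5->'c', 4->'o', 3->'t', 2->'o', 1->'r', 0->'p'), giving 'locotorp'.

'locotorp'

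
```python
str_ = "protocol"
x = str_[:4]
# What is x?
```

str_ has length 8. The slice str_[:4] selects indices [0, 1, 2, 3] (0->'p', 1->'r', 2->'o', 3->'t'), giving 'prot'.

'prot'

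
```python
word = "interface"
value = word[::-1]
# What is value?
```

word has length 9. The slice word[::-1] selects indices [8, 7, 6, 5, 4, 3, 2, 1, 0] (8->'e', 7->'c', 6->'a', 5->'f', 4->'r', 3->'e', 2->'t', 1->'n', 0->'i'), giving 'ecafretni'.

'ecafretni'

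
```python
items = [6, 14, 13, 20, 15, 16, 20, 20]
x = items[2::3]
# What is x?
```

items has length 8. The slice items[2::3] selects indices [2, 5] (2->13, 5->16), giving [13, 16].

[13, 16]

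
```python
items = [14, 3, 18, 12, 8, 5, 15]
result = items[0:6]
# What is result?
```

items has length 7. The slice items[0:6] selects indices [0, 1, 2, 3, 4, 5] (0->14, 1->3, 2->18, 3->12, 4->8, 5->5), giving [14, 3, 18, 12, 8, 5].

[14, 3, 18, 12, 8, 5]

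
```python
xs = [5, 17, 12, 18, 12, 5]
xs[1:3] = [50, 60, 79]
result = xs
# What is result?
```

xs starts as [5, 17, 12, 18, 12, 5] (length 6). The slice xs[1:3] covers indices [1, 2] with values [17, 12]. Replacing that slice with [50, 60, 79] (different length) produces [5, 50, 60, 79, 18, 12, 5].

[5, 50, 60, 79, 18, 12, 5]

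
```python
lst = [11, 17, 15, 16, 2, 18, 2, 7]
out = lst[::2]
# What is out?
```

lst has length 8. The slice lst[::2] selects indices [0, 2, 4, 6] (0->11, 2->15, 4->2, 6->2), giving [11, 15, 2, 2].

[11, 15, 2, 2]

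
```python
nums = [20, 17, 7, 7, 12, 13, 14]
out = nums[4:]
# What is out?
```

nums has length 7. The slice nums[4:] selects indices [4, 5, 6] (4->12, 5->13, 6->14), giving [12, 13, 14].

[12, 13, 14]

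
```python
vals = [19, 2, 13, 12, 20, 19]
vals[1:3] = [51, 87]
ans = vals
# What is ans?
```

vals starts as [19, 2, 13, 12, 20, 19] (length 6). The slice vals[1:3] covers indices [1, 2] with values [2, 13]. Replacing that slice with [51, 87] (same length) produces [19, 51, 87, 12, 20, 19].

[19, 51, 87, 12, 20, 19]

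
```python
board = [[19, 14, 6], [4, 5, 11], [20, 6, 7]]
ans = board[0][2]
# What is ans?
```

board[0] = [19, 14, 6]. Taking column 2 of that row yields 6.

6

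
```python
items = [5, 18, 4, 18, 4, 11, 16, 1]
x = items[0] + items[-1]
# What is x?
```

items has length 8. items[0] = 5.
items has length 8. Negative index -1 maps to positive index 8 + (-1) = 7. items[7] = 1.
Sum: 5 + 1 = 6.

6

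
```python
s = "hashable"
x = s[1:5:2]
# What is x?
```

s has length 8. The slice s[1:5:2] selects indices [1, 3] (1->'a', 3->'h'), giving 'ah'.

'ah'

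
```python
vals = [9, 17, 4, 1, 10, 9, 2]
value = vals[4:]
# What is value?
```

vals has length 7. The slice vals[4:] selects indices [4, 5, 6] (4->10, 5->9, 6->2), giving [10, 9, 2].

[10, 9, 2]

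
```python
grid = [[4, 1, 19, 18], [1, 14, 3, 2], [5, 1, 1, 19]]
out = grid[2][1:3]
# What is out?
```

grid[2] = [5, 1, 1, 19]. grid[2] has length 4. The slice grid[2][1:3] selects indices [1, 2] (1->1, 2->1), giving [1, 1].

[1, 1]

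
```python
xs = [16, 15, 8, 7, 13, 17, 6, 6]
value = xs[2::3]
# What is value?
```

xs has length 8. The slice xs[2::3] selects indices [2, 5] (2->8, 5->17), giving [8, 17].

[8, 17]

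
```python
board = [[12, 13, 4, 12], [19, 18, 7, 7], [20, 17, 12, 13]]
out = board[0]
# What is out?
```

board has 3 rows. Row 0 is [12, 13, 4, 12].

[12, 13, 4, 12]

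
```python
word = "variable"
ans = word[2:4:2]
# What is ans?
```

word has length 8. The slice word[2:4:2] selects indices [2] (2->'r'), giving 'r'.

'r'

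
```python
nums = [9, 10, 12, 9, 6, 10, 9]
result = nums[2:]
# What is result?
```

nums has length 7. The slice nums[2:] selects indices [2, 3, 4, 5, 6] (2->12, 3->9, 4->6, 5->10, 6->9), giving [12, 9, 6, 10, 9].

[12, 9, 6, 10, 9]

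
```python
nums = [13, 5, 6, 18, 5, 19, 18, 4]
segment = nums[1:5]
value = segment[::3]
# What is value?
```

nums has length 8. The slice nums[1:5] selects indices [1, 2, 3, 4] (1->5, 2->6, 3->18, 4->5), giving [5, 6, 18, 5]. So segment = [5, 6, 18, 5]. segment has length 4. The slice segment[::3] selects indices [0, 3] (0->5, 3->5), giving [5, 5].

[5, 5]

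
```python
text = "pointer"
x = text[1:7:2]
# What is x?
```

text has length 7. The slice text[1:7:2] selects indices [1, 3, 5] (1->'o', 3->'n', 5->'e'), giving 'one'.

'one'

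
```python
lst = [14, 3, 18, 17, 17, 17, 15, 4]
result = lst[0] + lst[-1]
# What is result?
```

lst has length 8. lst[0] = 14.
lst has length 8. Negative index -1 maps to positive index 8 + (-1) = 7. lst[7] = 4.
Sum: 14 + 4 = 18.

18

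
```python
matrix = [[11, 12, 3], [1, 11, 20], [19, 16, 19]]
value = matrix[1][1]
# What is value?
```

matrix[1] = [1, 11, 20]. Taking column 1 of that row yields 11.

11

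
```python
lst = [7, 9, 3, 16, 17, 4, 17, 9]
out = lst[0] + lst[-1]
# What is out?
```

lst has length 8. lst[0] = 7.
lst has length 8. Negative index -1 maps to positive index 8 + (-1) = 7. lst[7] = 9.
Sum: 7 + 9 = 16.

16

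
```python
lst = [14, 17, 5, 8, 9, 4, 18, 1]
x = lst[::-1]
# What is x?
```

lst has length 8. The slice lst[::-1] selects indices [7, 6, 5, 4, 3, 2, 1, 0] (7->1, 6->18, 5->4, 4->9, 3->8, 2->5, 1->17, 0->14), giving [1, 18, 4, 9, 8, 5, 17, 14].

[1, 18, 4, 9, 8, 5, 17, 14]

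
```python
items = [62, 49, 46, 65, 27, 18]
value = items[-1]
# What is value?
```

items has length 6. Negative index -1 maps to positive index 6 + (-1) = 5. items[5] = 18.

18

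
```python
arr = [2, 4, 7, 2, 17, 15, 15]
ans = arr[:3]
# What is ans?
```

arr has length 7. The slice arr[:3] selects indices [0, 1, 2] (0->2, 1->4, 2->7), giving [2, 4, 7].

[2, 4, 7]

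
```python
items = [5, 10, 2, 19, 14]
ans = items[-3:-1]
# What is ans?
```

items has length 5. The slice items[-3:-1] selects indices [2, 3] (2->2, 3->19), giving [2, 19].

[2, 19]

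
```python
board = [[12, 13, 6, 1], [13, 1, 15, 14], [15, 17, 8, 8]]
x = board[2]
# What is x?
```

board has 3 rows. Row 2 is [15, 17, 8, 8].

[15, 17, 8, 8]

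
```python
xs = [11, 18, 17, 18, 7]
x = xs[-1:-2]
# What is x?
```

xs has length 5. The slice xs[-1:-2] resolves to an empty index range, so the result is [].

[]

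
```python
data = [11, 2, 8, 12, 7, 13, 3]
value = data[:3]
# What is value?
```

data has length 7. The slice data[:3] selects indices [0, 1, 2] (0->11, 1->2, 2->8), giving [11, 2, 8].

[11, 2, 8]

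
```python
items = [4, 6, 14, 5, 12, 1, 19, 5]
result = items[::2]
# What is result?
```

items has length 8. The slice items[::2] selects indices [0, 2, 4, 6] (0->4, 2->14, 4->12, 6->19), giving [4, 14, 12, 19].

[4, 14, 12, 19]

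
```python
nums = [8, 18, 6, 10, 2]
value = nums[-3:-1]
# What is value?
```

nums has length 5. The slice nums[-3:-1] selects indices [2, 3] (2->6, 3->10), giving [6, 10].

[6, 10]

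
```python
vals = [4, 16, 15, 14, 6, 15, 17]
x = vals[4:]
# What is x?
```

vals has length 7. The slice vals[4:] selects indices [4, 5, 6] (4->6, 5->15, 6->17), giving [6, 15, 17].

[6, 15, 17]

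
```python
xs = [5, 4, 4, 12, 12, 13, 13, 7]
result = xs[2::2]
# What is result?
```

xs has length 8. The slice xs[2::2] selects indices [2, 4, 6] (2->4, 4->12, 6->13), giving [4, 12, 13].

[4, 12, 13]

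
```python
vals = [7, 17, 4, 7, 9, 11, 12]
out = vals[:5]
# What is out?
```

vals has length 7. The slice vals[:5] selects indices [0, 1, 2, 3, 4] (0->7, 1->17, 2->4, 3->7, 4->9), giving [7, 17, 4, 7, 9].

[7, 17, 4, 7, 9]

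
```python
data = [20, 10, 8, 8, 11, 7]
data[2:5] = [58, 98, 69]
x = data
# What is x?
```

data starts as [20, 10, 8, 8, 11, 7] (length 6). The slice data[2:5] covers indices [2, 3, 4] with values [8, 8, 11]. Replacing that slice with [58, 98, 69] (same length) produces [20, 10, 58, 98, 69, 7].

[20, 10, 58, 98, 69, 7]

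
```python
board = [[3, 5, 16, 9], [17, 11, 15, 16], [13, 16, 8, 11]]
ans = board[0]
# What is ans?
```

board has 3 rows. Row 0 is [3, 5, 16, 9].

[3, 5, 16, 9]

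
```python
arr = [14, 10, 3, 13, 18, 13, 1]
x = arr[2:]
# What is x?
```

arr has length 7. The slice arr[2:] selects indices [2, 3, 4, 5, 6] (2->3, 3->13, 4->18, 5->13, 6->1), giving [3, 13, 18, 13, 1].

[3, 13, 18, 13, 1]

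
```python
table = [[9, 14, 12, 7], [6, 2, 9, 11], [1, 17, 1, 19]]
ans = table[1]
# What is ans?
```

table has 3 rows. Row 1 is [6, 2, 9, 11].

[6, 2, 9, 11]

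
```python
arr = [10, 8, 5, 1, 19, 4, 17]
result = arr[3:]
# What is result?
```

arr has length 7. The slice arr[3:] selects indices [3, 4, 5, 6] (3->1, 4->19, 5->4, 6->17), giving [1, 19, 4, 17].

[1, 19, 4, 17]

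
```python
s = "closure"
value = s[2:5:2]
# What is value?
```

s has length 7. The slice s[2:5:2] selects indices [2, 4] (2->'o', 4->'u'), giving 'ou'.

'ou'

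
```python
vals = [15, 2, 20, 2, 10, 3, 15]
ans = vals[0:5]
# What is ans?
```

vals has length 7. The slice vals[0:5] selects indices [0, 1, 2, 3, 4] (0->15, 1->2, 2->20, 3->2, 4->10), giving [15, 2, 20, 2, 10].

[15, 2, 20, 2, 10]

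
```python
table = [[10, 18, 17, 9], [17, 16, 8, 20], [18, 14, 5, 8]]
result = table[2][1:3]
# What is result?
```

table[2] = [18, 14, 5, 8]. table[2] has length 4. The slice table[2][1:3] selects indices [1, 2] (1->14, 2->5), giving [14, 5].

[14, 5]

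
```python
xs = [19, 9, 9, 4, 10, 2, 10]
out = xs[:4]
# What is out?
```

xs has length 7. The slice xs[:4] selects indices [0, 1, 2, 3] (0->19, 1->9, 2->9, 3->4), giving [19, 9, 9, 4].

[19, 9, 9, 4]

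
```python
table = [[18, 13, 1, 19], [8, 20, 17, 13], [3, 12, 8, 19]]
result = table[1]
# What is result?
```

table has 3 rows. Row 1 is [8, 20, 17, 13].

[8, 20, 17, 13]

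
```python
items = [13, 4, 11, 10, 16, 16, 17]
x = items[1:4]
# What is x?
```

items has length 7. The slice items[1:4] selects indices [1, 2, 3] (1->4, 2->11, 3->10), giving [4, 11, 10].

[4, 11, 10]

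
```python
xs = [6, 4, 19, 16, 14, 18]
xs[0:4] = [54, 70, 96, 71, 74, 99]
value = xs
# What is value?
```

xs starts as [6, 4, 19, 16, 14, 18] (length 6). The slice xs[0:4] covers indices [0, 1, 2, 3] with values [6, 4, 19, 16]. Replacing that slice with [54, 70, 96, 71, 74, 99] (different length) produces [54, 70, 96, 71, 74, 99, 14, 18].

[54, 70, 96, 71, 74, 99, 14, 18]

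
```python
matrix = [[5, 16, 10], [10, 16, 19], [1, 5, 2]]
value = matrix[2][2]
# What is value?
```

matrix[2] = [1, 5, 2]. Taking column 2 of that row yields 2.

2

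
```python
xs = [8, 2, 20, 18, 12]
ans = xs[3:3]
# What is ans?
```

xs has length 5. The slice xs[3:3] resolves to an empty index range, so the result is [].

[]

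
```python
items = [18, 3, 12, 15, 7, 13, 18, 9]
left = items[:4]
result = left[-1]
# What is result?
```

items has length 8. The slice items[:4] selects indices [0, 1, 2, 3] (0->18, 1->3, 2->12, 3->15), giving [18, 3, 12, 15]. So left = [18, 3, 12, 15]. Then left[-1] = 15.

15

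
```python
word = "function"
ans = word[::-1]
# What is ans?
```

word has length 8. The slice word[::-1] selects indices [7, 6, 5, 4, 3, 2, 1, 0] (7->'n', 6->'o', 5->'i', 4->'t', 3->'c', 2->'n', 1->'u', 0->'f'), giving 'noitcnuf'.

'noitcnuf'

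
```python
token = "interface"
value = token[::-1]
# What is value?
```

token has length 9. The slice token[::-1] selects indices [8, 7, 6, 5, 4, 3, 2, 1, 0] (8->'e', 7->'c', 6->'a', 5->'f', 4->'r', 3->'e', 2->'t', 1->'n', 0->'i'), giving 'ecafretni'.

'ecafretni'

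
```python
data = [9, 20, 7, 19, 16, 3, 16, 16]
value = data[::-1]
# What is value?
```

data has length 8. The slice data[::-1] selects indices [7, 6, 5, 4, 3, 2, 1, 0] (7->16, 6->16, 5->3, 4->16, 3->19, 2->7, 1->20, 0->9), giving [16, 16, 3, 16, 19, 7, 20, 9].

[16, 16, 3, 16, 19, 7, 20, 9]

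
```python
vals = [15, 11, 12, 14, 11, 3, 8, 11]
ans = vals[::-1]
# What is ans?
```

vals has length 8. The slice vals[::-1] selects indices [7, 6, 5, 4, 3, 2, 1, 0] (7->11, 6->8, 5->3, 4->11, 3->14, 2->12, 1->11, 0->15), giving [11, 8, 3, 11, 14, 12, 11, 15].

[11, 8, 3, 11, 14, 12, 11, 15]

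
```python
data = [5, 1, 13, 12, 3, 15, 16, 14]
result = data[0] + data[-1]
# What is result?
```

data has length 8. data[0] = 5.
data has length 8. Negative index -1 maps to positive index 8 + (-1) = 7. data[7] = 14.
Sum: 5 + 14 = 19.

19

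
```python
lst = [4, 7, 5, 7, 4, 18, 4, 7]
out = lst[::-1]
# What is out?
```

lst has length 8. The slice lst[::-1] selects indices [7, 6, 5, 4, 3, 2, 1, 0] (7->7, 6->4, 5->18, 4->4, 3->7, 2->5, 1->7, 0->4), giving [7, 4, 18, 4, 7, 5, 7, 4].

[7, 4, 18, 4, 7, 5, 7, 4]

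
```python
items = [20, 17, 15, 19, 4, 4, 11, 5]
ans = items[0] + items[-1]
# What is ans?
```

items has length 8. items[0] = 20.
items has length 8. Negative index -1 maps to positive index 8 + (-1) = 7. items[7] = 5.
Sum: 20 + 5 = 25.

25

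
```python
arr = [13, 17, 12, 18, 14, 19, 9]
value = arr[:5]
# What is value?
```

arr has length 7. The slice arr[:5] selects indices [0, 1, 2, 3, 4] (0->13, 1->17, 2->12, 3->18, 4->14), giving [13, 17, 12, 18, 14].

[13, 17, 12, 18, 14]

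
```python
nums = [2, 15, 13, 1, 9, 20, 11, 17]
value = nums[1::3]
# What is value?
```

nums has length 8. The slice nums[1::3] selects indices [1, 4, 7] (1->15, 4->9, 7->17), giving [15, 9, 17].

[15, 9, 17]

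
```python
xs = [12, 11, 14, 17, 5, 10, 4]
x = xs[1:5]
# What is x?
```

xs has length 7. The slice xs[1:5] selects indices [1, 2, 3, 4] (1->11, 2->14, 3->17, 4->5), giving [11, 14, 17, 5].

[11, 14, 17, 5]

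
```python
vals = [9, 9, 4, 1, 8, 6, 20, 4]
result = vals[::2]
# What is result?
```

vals has length 8. The slice vals[::2] selects indices [0, 2, 4, 6] (0->9, 2->4, 4->8, 6->20), giving [9, 4, 8, 20].

[9, 4, 8, 20]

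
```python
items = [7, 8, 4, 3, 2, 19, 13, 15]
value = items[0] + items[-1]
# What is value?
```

items has length 8. items[0] = 7.
items has length 8. Negative index -1 maps to positive index 8 + (-1) = 7. items[7] = 15.
Sum: 7 + 15 = 22.

22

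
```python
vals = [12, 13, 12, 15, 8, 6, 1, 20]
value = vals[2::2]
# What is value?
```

vals has length 8. The slice vals[2::2] selects indices [2, 4, 6] (2->12, 4->8, 6->1), giving [12, 8, 1].

[12, 8, 1]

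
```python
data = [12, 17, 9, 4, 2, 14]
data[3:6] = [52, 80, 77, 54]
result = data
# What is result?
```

data starts as [12, 17, 9, 4, 2, 14] (length 6). The slice data[3:6] covers indices [3, 4, 5] with values [4, 2, 14]. Replacing that slice with [52, 80, 77, 54] (different length) produces [12, 17, 9, 52, 80, 77, 54].

[12, 17, 9, 52, 80, 77, 54]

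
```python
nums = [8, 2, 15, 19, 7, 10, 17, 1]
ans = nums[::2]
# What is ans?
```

nums has length 8. The slice nums[::2] selects indices [0, 2, 4, 6] (0->8, 2->15, 4->7, 6->17), giving [8, 15, 7, 17].

[8, 15, 7, 17]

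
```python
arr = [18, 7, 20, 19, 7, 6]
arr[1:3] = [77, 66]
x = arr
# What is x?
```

arr starts as [18, 7, 20, 19, 7, 6] (length 6). The slice arr[1:3] covers indices [1, 2] with values [7, 20]. Replacing that slice with [77, 66] (same length) produces [18, 77, 66, 19, 7, 6].

[18, 77, 66, 19, 7, 6]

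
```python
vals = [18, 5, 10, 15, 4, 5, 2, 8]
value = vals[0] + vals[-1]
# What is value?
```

vals has length 8. vals[0] = 18.
vals has length 8. Negative index -1 maps to positive index 8 + (-1) = 7. vals[7] = 8.
Sum: 18 + 8 = 26.

26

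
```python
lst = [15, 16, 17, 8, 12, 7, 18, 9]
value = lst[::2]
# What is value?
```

lst has length 8. The slice lst[::2] selects indices [0, 2, 4, 6] (0->15, 2->17, 4->12, 6->18), giving [15, 17, 12, 18].

[15, 17, 12, 18]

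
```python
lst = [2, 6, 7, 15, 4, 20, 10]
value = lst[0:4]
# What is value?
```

lst has length 7. The slice lst[0:4] selects indices [0, 1, 2, 3] (0->2, 1->6, 2->7, 3->15), giving [2, 6, 7, 15].

[2, 6, 7, 15]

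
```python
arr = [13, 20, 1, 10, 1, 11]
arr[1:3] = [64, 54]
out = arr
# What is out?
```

arr starts as [13, 20, 1, 10, 1, 11] (length 6). The slice arr[1:3] covers indices [1, 2] with values [20, 1]. Replacing that slice with [64, 54] (same length) produces [13, 64, 54, 10, 1, 11].

[13, 64, 54, 10, 1, 11]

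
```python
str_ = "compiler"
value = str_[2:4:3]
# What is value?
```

str_ has length 8. The slice str_[2:4:3] selects indices [2] (2->'m'), giving 'm'.

'm'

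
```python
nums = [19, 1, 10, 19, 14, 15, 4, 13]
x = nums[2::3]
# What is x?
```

nums has length 8. The slice nums[2::3] selects indices [2, 5] (2->10, 5->15), giving [10, 15].

[10, 15]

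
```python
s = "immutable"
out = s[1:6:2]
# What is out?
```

s has length 9. The slice s[1:6:2] selects indices [1, 3, 5] (1->'m', 3->'u', 5->'a'), giving 'mua'.

'mua'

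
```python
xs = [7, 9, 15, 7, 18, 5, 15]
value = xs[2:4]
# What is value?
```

xs has length 7. The slice xs[2:4] selects indices [2, 3] (2->15, 3->7), giving [15, 7].

[15, 7]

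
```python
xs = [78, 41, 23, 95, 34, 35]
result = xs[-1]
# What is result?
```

xs has length 6. Negative index -1 maps to positive index 6 + (-1) = 5. xs[5] = 35.

35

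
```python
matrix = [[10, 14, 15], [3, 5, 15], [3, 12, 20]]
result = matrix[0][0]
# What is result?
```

matrix[0] = [10, 14, 15]. Taking column 0 of that row yields 10.

10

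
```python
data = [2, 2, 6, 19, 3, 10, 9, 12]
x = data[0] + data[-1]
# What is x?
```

data has length 8. data[0] = 2.
data has length 8. Negative index -1 maps to positive index 8 + (-1) = 7. data[7] = 12.
Sum: 2 + 12 = 14.

14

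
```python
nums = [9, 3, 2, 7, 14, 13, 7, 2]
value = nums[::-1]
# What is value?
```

nums has length 8. The slice nums[::-1] selects indices [7, 6, 5, 4, 3, 2, 1, 0] (7->2, 6->7, 5->13, 4->14, 3->7, 2->2, 1->3, 0->9), giving [2, 7, 13, 14, 7, 2, 3, 9].

[2, 7, 13, 14, 7, 2, 3, 9]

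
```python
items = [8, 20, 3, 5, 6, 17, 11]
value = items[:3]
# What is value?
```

items has length 7. The slice items[:3] selects indices [0, 1, 2] (0->8, 1->20, 2->3), giving [8, 20, 3].

[8, 20, 3]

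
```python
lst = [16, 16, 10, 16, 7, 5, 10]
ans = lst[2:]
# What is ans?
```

lst has length 7. The slice lst[2:] selects indices [2, 3, 4, 5, 6] (2->10, 3->16, 4->7, 5->5, 6->10), giving [10, 16, 7, 5, 10].

[10, 16, 7, 5, 10]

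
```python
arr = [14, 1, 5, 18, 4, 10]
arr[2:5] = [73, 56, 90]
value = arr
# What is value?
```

arr starts as [14, 1, 5, 18, 4, 10] (length 6). The slice arr[2:5] covers indices [2, 3, 4] with values [5, 18, 4]. Replacing that slice with [73, 56, 90] (same length) produces [14, 1, 73, 56, 90, 10].

[14, 1, 73, 56, 90, 10]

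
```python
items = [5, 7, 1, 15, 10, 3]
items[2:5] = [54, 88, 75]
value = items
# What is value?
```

items starts as [5, 7, 1, 15, 10, 3] (length 6). The slice items[2:5] covers indices [2, 3, 4] with values [1, 15, 10]. Replacing that slice with [54, 88, 75] (same length) produces [5, 7, 54, 88, 75, 3].

[5, 7, 54, 88, 75, 3]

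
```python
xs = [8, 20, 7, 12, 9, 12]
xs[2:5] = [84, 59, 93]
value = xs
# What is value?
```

xs starts as [8, 20, 7, 12, 9, 12] (length 6). The slice xs[2:5] covers indices [2, 3, 4] with values [7, 12, 9]. Replacing that slice with [84, 59, 93] (same length) produces [8, 20, 84, 59, 93, 12].

[8, 20, 84, 59, 93, 12]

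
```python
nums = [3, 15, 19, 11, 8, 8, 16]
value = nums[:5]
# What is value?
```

nums has length 7. The slice nums[:5] selects indices [0, 1, 2, 3, 4] (0->3, 1->15, 2->19, 3->11, 4->8), giving [3, 15, 19, 11, 8].

[3, 15, 19, 11, 8]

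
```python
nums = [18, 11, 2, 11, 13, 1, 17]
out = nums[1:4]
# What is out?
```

nums has length 7. The slice nums[1:4] selects indices [1, 2, 3] (1->11, 2->2, 3->11), giving [11, 2, 11].

[11, 2, 11]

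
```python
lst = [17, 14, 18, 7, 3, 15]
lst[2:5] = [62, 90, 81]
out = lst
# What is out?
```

lst starts as [17, 14, 18, 7, 3, 15] (length 6). The slice lst[2:5] covers indices [2, 3, 4] with values [18, 7, 3]. Replacing that slice with [62, 90, 81] (same length) produces [17, 14, 62, 90, 81, 15].

[17, 14, 62, 90, 81, 15]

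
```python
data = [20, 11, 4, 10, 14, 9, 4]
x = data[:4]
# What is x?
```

data has length 7. The slice data[:4] selects indices [0, 1, 2, 3] (0->20, 1->11, 2->4, 3->10), giving [20, 11, 4, 10].

[20, 11, 4, 10]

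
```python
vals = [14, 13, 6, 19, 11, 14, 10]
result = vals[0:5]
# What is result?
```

vals has length 7. The slice vals[0:5] selects indices [0, 1, 2, 3, 4] (0->14, 1->13, 2->6, 3->19, 4->11), giving [14, 13, 6, 19, 11].

[14, 13, 6, 19, 11]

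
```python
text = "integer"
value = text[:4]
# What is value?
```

text has length 7. The slice text[:4] selects indices [0, 1, 2, 3] (0->'i', 1->'n', 2->'t', 3->'e'), giving 'inte'.

'inte'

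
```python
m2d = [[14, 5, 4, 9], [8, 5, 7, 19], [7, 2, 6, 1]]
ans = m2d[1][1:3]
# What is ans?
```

m2d[1] = [8, 5, 7, 19]. m2d[1] has length 4. The slice m2d[1][1:3] selects indices [1, 2] (1->5, 2->7), giving [5, 7].

[5, 7]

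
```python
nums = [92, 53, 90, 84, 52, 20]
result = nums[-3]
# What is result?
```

nums has length 6. Negative index -3 maps to positive index 6 + (-3) = 3. nums[3] = 84.

84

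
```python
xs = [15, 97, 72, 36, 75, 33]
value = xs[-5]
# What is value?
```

xs has length 6. Negative index -5 maps to positive index 6 + (-5) = 1. xs[1] = 97.

97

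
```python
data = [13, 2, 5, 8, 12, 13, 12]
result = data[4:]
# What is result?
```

data has length 7. The slice data[4:] selects indices [4, 5, 6] (4->12, 5->13, 6->12), giving [12, 13, 12].

[12, 13, 12]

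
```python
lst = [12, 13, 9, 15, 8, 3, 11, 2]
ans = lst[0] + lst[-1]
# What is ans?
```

lst has length 8. lst[0] = 12.
lst has length 8. Negative index -1 maps to positive index 8 + (-1) = 7. lst[7] = 2.
Sum: 12 + 2 = 14.

14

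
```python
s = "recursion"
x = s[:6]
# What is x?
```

s has length 9. The slice s[:6] selects indices [0, 1, 2, 3, 4, 5] (0->'r', 1->'e', 2->'c', 3->'u', 4->'r', 5->'s'), giving 'recurs'.

'recurs'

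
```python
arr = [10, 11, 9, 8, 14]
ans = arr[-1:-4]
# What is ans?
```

arr has length 5. The slice arr[-1:-4] resolves to an empty index range, so the result is [].

[]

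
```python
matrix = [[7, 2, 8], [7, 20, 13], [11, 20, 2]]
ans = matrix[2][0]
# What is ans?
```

matrix[2] = [11, 20, 2]. Taking column 0 of that row yields 11.

11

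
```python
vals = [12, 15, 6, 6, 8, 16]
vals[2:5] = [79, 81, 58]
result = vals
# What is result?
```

vals starts as [12, 15, 6, 6, 8, 16] (length 6). The slice vals[2:5] covers indices [2, 3, 4] with values [6, 6, 8]. Replacing that slice with [79, 81, 58] (same length) produces [12, 15, 79, 81, 58, 16].

[12, 15, 79, 81, 58, 16]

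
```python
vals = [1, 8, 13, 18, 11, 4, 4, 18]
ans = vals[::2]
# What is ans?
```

vals has length 8. The slice vals[::2] selects indices [0, 2, 4, 6] (0->1, 2->13, 4->11, 6->4), giving [1, 13, 11, 4].

[1, 13, 11, 4]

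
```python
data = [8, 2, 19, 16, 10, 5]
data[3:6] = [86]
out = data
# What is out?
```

data starts as [8, 2, 19, 16, 10, 5] (length 6). The slice data[3:6] covers indices [3, 4, 5] with values [16, 10, 5]. Replacing that slice with [86] (different length) produces [8, 2, 19, 86].

[8, 2, 19, 86]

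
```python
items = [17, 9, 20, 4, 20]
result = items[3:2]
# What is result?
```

items has length 5. The slice items[3:2] resolves to an empty index range, so the result is [].

[]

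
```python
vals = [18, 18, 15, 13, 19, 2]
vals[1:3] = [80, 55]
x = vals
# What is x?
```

vals starts as [18, 18, 15, 13, 19, 2] (length 6). The slice vals[1:3] covers indices [1, 2] with values [18, 15]. Replacing that slice with [80, 55] (same length) produces [18, 80, 55, 13, 19, 2].

[18, 80, 55, 13, 19, 2]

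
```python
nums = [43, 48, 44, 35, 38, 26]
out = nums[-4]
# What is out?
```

nums has length 6. Negative index -4 maps to positive index 6 + (-4) = 2. nums[2] = 44.

44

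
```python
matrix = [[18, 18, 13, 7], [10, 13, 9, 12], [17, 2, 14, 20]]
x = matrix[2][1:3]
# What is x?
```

matrix[2] = [17, 2, 14, 20]. matrix[2] has length 4. The slice matrix[2][1:3] selects indices [1, 2] (1->2, 2->14), giving [2, 14].

[2, 14]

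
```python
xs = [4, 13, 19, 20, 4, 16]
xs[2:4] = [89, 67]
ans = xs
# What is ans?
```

xs starts as [4, 13, 19, 20, 4, 16] (length 6). The slice xs[2:4] covers indices [2, 3] with values [19, 20]. Replacing that slice with [89, 67] (same length) produces [4, 13, 89, 67, 4, 16].

[4, 13, 89, 67, 4, 16]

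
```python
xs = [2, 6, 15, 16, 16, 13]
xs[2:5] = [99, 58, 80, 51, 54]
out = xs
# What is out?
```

xs starts as [2, 6, 15, 16, 16, 13] (length 6). The slice xs[2:5] covers indices [2, 3, 4] with values [15, 16, 16]. Replacing that slice with [99, 58, 80, 51, 54] (different length) produces [2, 6, 99, 58, 80, 51, 54, 13].

[2, 6, 99, 58, 80, 51, 54, 13]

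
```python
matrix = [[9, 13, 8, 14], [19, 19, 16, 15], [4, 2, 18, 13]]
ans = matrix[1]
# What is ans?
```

matrix has 3 rows. Row 1 is [19, 19, 16, 15].

[19, 19, 16, 15]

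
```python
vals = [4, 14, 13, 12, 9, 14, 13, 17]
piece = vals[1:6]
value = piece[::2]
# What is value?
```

vals has length 8. The slice vals[1:6] selects indices [1, 2, 3, 4, 5] (1->14, 2->13, 3->12, 4->9, 5->14), giving [14, 13, 12, 9, 14]. So piece = [14, 13, 12, 9, 14]. piece has length 5. The slice piece[::2] selects indices [0, 2, 4] (0->14, 2->12, 4->14), giving [14, 12, 14].

[14, 12, 14]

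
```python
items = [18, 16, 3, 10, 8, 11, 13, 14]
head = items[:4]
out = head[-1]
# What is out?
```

items has length 8. The slice items[:4] selects indices [0, 1, 2, 3] (0->18, 1->16, 2->3, 3->10), giving [18, 16, 3, 10]. So head = [18, 16, 3, 10]. Then head[-1] = 10.

10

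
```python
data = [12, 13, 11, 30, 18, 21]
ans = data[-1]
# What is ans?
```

data has length 6. Negative index -1 maps to positive index 6 + (-1) = 5. data[5] = 21.

21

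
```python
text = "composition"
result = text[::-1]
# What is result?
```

text has length 11. The slice text[::-1] selects indices [10, 9, 8, 7, 6, 5, 4, 3, 2, 1, 0] (10->'n', 9->'o', 8->'i', 7->'t', 6->'i', 5->'s', 4->'o', 3->'p', 2->'m', 1->'o', 0->'c'), giving 'noitisopmoc'.

'noitisopmoc'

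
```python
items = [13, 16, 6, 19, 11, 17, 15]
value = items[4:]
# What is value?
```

items has length 7. The slice items[4:] selects indices [4, 5, 6] (4->11, 5->17, 6->15), giving [11, 17, 15].

[11, 17, 15]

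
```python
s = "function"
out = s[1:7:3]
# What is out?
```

s has length 8. The slice s[1:7:3] selects indices [1, 4] (1->'u', 4->'t'), giving 'ut'.

'ut'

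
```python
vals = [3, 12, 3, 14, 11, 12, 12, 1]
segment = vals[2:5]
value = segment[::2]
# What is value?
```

vals has length 8. The slice vals[2:5] selects indices [2, 3, 4] (2->3, 3->14, 4->11), giving [3, 14, 11]. So segment = [3, 14, 11]. segment has length 3. The slice segment[::2] selects indices [0, 2] (0->3, 2->11), giving [3, 11].

[3, 11]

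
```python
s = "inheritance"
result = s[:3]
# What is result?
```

s has length 11. The slice s[:3] selects indices [0, 1, 2] (0->'i', 1->'n', 2->'h'), giving 'inh'.

'inh'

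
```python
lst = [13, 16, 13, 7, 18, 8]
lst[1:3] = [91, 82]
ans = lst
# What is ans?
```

lst starts as [13, 16, 13, 7, 18, 8] (length 6). The slice lst[1:3] covers indices [1, 2] with values [16, 13]. Replacing that slice with [91, 82] (same length) produces [13, 91, 82, 7, 18, 8].

[13, 91, 82, 7, 18, 8]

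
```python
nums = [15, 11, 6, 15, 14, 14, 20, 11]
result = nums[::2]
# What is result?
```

nums has length 8. The slice nums[::2] selects indices [0, 2, 4, 6] (0->15, 2->6, 4->14, 6->20), giving [15, 6, 14, 20].

[15, 6, 14, 20]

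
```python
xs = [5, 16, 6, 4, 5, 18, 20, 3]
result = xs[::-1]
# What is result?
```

xs has length 8. The slice xs[::-1] selects indices [7, 6, 5, 4, 3, 2, 1, 0] (7->3, 6->20, 5->18, 4->5, 3->4, 2->6, 1->16, 0->5), giving [3, 20, 18, 5, 4, 6, 16, 5].

[3, 20, 18, 5, 4, 6, 16, 5]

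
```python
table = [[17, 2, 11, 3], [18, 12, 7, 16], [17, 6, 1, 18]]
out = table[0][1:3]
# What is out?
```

table[0] = [17, 2, 11, 3]. table[0] has length 4. The slice table[0][1:3] selects indices [1, 2] (1->2, 2->11), giving [2, 11].

[2, 11]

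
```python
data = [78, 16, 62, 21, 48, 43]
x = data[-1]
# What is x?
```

data has length 6. Negative index -1 maps to positive index 6 + (-1) = 5. data[5] = 43.

43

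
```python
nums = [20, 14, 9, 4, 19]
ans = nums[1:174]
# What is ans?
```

nums has length 5. The slice nums[1:174] selects indices [1, 2, 3, 4] (1->14, 2->9, 3->4, 4->19), giving [14, 9, 4, 19].

[14, 9, 4, 19]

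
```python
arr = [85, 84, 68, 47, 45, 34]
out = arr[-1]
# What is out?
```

arr has length 6. Negative index -1 maps to positive index 6 + (-1) = 5. arr[5] = 34.

34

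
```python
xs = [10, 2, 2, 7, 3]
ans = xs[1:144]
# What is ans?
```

xs has length 5. The slice xs[1:144] selects indices [1, 2, 3, 4] (1->2, 2->2, 3->7, 4->3), giving [2, 2, 7, 3].

[2, 2, 7, 3]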